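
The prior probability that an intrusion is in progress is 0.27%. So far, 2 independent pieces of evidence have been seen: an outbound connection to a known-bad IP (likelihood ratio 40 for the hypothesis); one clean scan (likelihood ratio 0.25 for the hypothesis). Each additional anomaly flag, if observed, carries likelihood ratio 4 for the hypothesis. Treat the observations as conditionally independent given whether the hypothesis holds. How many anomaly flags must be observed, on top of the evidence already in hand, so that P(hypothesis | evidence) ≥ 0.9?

5

Prior odds = 0.0027/0.9973 = 27/9973.
Combined Bayes factor of the evidence already in hand = 40 × 0.25 = 10.
Odds after that evidence = (27/9973) × 10 = 270/9973.
Target odds = 0.9/0.1 = 9.
Need 4ⁿ ≥ 9 ÷ (270/9973) = 9973/30.
4⁴ = 256 falls short of 9973/30 but 4⁵ = 1024 reaches it, so n = 5.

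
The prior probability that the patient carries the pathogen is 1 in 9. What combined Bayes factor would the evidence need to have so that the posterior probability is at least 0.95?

152

Prior odds = (1/9)/(8/9) = 0.125.
Target odds = 0.95/0.05 = 19.
Required Bayes factor = 19 ÷ 0.125 = 152.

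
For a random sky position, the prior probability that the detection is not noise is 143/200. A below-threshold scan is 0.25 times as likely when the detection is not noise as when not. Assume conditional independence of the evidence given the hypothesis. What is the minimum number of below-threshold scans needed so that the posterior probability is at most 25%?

Prior odds = 0.715/0.285 = 143/57.
Likelihood ratio per below-threshold scan = 0.25.
Target odds: 0.25 ÷ 0.75 = 1/3.
Require 0.25ⁿ ≤ 1/3 ÷ (143/57) = 19/143.
0.25¹ = 0.25 is still above 19/143 but 0.25² = 0.0625 is at or below it, so n = 2.

2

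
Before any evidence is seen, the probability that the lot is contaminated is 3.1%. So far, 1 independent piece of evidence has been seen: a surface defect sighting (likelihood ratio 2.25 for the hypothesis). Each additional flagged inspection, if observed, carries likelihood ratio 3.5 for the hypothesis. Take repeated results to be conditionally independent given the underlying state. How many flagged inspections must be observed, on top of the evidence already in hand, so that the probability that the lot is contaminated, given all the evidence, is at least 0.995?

Prior odds = 0.031/0.969 = 31/969.
Bayes factor of the evidence already in hand = 2.25.
Odds after that evidence = (31/969) × 2.25 = 93/1292.
Target odds = 0.995/0.005 = 199.
Need 3.5ⁿ ≥ 199 ÷ (93/1292) = 257108/93.
3.5⁶ = 1838.265625 falls short of 257108/93 but 3.5⁷ = 823543/128 reaches it, so n = 7.

7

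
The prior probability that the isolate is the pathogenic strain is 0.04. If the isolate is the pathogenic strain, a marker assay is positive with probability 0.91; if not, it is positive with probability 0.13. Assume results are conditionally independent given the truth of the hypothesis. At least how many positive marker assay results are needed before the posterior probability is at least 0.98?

Prior odds = 0.04/0.96 = 1/24.
Likelihood ratio of a positive = 0.91/0.13 = 7.
Target odds: 0.98 ÷ 0.02 = 49.
Need (1/24) × 7ⁿ ≥ 49, i.e. 7ⁿ ≥ 1176.
7³ = 343 falls short of 1176 but 7⁴ = 2401 reaches it, so n = 4.

4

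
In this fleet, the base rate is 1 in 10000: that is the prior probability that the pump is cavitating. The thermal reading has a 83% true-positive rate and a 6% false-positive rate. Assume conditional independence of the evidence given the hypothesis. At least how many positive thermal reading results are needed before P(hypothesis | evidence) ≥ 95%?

Prior odds = 0.0001/0.9999 = 1/9999.
Likelihood ratio of a positive result = 0.83/0.06 = 83/6.
Target posterior odds = 0.95/0.05 = 19.
Need (1/9999) × (83/6)ⁿ ≥ 19, i.e. (83/6)ⁿ ≥ 189981.
(83/6)⁴ = 47458321/1296 falls short of 189981 but (83/6)⁵ ≈506564 reaches it, so n = 5.

5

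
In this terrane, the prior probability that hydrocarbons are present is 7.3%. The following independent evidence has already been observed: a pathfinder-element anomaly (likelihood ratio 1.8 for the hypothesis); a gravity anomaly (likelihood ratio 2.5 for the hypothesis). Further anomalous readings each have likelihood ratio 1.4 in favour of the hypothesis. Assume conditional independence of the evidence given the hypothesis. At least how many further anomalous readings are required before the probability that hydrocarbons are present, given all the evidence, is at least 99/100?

17

Prior odds = 0.073/0.927 = 73/927.
Combined Bayes factor of the evidence already in hand = 1.8 × 2.5 = 4.5.
Odds after that evidence = (73/927) × 4.5 = 73/206.
Target odds = 0.99/0.01 = 99.
Need 1.4ⁿ ≥ 99 ÷ (73/206) = 20394/73.
1.4¹⁶ ≈217.795 falls short of 20394/73 but 1.4¹⁷ ≈304.913 reaches it, so n = 17.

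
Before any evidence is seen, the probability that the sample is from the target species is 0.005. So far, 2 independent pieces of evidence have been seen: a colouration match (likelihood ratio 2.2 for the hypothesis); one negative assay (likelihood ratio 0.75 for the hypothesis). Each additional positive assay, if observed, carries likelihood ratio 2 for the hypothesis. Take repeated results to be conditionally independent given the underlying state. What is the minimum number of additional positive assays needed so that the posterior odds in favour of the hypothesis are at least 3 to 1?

Prior odds = 0.005/0.995 = 1/199.
Combined Bayes factor of the evidence already in hand = 2.2 × 0.75 = 1.65.
Odds after that evidence = (1/199) × 1.65 = 33/3980.
Target odds = 3.
Need 2ⁿ ≥ 3 ÷ (33/3980) = 3980/11.
2⁸ = 256 falls short of 3980/11 but 2⁹ = 512 reaches it, so n = 9.

9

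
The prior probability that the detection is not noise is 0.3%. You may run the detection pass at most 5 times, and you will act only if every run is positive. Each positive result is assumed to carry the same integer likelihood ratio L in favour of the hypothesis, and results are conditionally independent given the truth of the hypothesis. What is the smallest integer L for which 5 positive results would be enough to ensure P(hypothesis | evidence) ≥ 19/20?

6

Prior odds = 0.003/0.997 = 3/997.
Target odds = 0.95/0.05 = 19.
Need L⁵ ≥ 19 ÷ (3/997) = 18943/3.
5⁵ = 3125 < 18943/3 ≤ 7776 = 6⁵, so L = 6.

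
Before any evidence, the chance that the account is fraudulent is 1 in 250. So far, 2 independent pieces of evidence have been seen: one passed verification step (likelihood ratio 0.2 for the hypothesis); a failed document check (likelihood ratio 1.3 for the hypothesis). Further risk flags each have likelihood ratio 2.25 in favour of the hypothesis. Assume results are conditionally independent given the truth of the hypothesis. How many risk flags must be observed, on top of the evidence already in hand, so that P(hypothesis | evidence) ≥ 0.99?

15

Prior odds = 0.004/0.996 = 1/249.
Combined Bayes factor of the evidence already in hand = 0.2 × 1.3 = 0.26.
Odds after that evidence = (1/249) × 0.26 = 13/12450.
Target odds = 0.99/0.01 = 99.
Need 2.25ⁿ ≥ 99 ÷ (13/12450) = 1232550/13.
2.25¹⁴ ≈85222.7 falls short of 1232550/13 but 2.25¹⁵ ≈191751 reaches it, so n = 15.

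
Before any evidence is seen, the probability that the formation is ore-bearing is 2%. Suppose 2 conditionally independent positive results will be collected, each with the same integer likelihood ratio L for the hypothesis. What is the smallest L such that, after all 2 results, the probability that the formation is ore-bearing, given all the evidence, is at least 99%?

70

Prior odds = 0.02/0.98 = 1/49.
Target odds = 0.99/0.01 = 99.
Need L² ≥ 99 ÷ (1/49) = 4851.
69² = 4761 < 4851 ≤ 4900 = 70², so L = 70.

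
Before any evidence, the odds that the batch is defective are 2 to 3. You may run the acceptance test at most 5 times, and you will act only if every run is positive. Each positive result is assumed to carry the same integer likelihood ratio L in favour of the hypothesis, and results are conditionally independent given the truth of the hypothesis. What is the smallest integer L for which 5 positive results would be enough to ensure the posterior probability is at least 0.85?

Prior odds = 2/3.
Target odds = 0.85/0.15 = 17/3.
Need L⁵ ≥ 17/3 ÷ (2/3) = 8.5.
1⁵ = 1 < 8.5 ≤ 32 = 2⁵, so L = 2.

2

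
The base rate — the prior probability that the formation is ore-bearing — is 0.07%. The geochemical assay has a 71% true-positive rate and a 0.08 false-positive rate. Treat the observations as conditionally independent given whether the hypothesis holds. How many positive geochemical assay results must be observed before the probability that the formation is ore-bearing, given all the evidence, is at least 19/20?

Prior odds = 0.0007/0.9993 = 7/9993.
Likelihood ratio of a positive result = 0.71/0.08 = 8.875.
Target posterior odds = 0.95/0.05 = 19.
Need (7/9993) × 8.875ⁿ ≥ 19, i.e. 8.875ⁿ ≥ 189867/7.
8.875⁴ = 25411681/4096 falls short of 189867/7 but 8.875⁵ ≈55060.7 reaches it, so n = 5.

5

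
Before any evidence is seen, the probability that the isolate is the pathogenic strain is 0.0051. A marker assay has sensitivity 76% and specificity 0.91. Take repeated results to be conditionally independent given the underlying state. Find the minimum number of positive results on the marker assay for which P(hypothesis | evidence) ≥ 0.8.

Prior odds = 0.0051/0.9949 = 51/9949.
False-positive rate = 1 − 0.91 = 0.09; likelihood ratio of a positive = 0.76/0.09 = 76/9.
Target posterior odds = 0.8/0.2 = 4.
Need (51/9949) × (76/9)ⁿ ≥ 4, i.e. (76/9)ⁿ ≥ 39796/51.
(76/9)³ = 438976/729 falls short of 39796/51 but (76/9)⁴ = 33362176/6561 reaches it, so n = 4.

4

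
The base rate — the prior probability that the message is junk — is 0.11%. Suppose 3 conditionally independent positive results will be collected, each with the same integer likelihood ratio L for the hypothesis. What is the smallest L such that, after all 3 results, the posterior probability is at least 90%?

Prior odds = 0.0011/0.9989 = 11/9989.
Target odds = 0.9/0.1 = 9.
Need L³ ≥ 9 ÷ (11/9989) = 89901/11.
20³ = 8000 < 89901/11 ≤ 9261 = 21³, so L = 21.

21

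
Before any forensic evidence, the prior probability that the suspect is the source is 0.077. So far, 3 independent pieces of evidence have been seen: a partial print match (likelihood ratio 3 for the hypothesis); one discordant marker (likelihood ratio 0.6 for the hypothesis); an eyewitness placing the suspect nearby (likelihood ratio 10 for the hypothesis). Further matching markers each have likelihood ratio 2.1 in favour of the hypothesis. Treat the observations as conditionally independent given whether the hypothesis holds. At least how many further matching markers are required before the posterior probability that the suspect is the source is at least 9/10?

Prior odds = 0.077/0.923 = 77/923.
Combined Bayes factor of the evidence already in hand = 3 × 0.6 × 10 = 18.
Odds after that evidence = (77/923) × 18 = 1386/923.
Target odds = 0.9/0.1 = 9.
Need 2.1ⁿ ≥ 9 ÷ (1386/923) = 923/154.
2.1² = 4.41 falls short of 923/154 but 2.1³ = 9.261 reaches it, so n = 3.

3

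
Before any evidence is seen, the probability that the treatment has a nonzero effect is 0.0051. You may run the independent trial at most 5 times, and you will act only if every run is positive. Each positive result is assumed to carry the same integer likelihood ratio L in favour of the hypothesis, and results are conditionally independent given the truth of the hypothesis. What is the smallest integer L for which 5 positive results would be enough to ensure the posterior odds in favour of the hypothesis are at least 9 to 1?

5

Prior odds = 0.0051/0.9949 = 51/9949.
Target odds = 9.
Need L⁵ ≥ 9 ÷ (51/9949) = 29847/17.
4⁵ = 1024 < 29847/17 ≤ 3125 = 5⁵, so L = 5.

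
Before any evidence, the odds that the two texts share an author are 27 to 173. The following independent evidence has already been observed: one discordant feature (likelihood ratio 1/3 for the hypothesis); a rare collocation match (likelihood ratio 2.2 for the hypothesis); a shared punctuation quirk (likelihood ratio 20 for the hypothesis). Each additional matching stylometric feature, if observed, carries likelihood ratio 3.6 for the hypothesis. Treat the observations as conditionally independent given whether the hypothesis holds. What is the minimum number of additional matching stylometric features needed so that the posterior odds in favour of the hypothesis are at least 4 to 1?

1

Prior odds = 27/173.
Combined Bayes factor of the evidence already in hand = (1/3) × 2.2 × 20 = 44/3.
Odds after that evidence = (27/173) × 44/3 = 396/173.
Target odds = 4.
Need 3.6ⁿ ≥ 4 ÷ (396/173) = 173/99.
3.6¹ = 3.6, which meets the required 173/99; so n = 1.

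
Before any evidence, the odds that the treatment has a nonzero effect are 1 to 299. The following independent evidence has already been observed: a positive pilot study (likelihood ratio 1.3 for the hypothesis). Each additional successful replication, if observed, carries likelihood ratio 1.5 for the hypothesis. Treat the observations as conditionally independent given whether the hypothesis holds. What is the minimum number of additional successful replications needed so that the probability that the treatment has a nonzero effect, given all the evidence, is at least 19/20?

Prior odds = 1/299.
Bayes factor of the evidence already in hand = 1.3.
Odds after that evidence = (1/299) × 1.3 = 1/230.
Target odds = 0.95/0.05 = 19.
Need 1.5ⁿ ≥ 19 ÷ (1/230) = 4370.
1.5²⁰ ≈3325.26 falls short of 4370 but 1.5²¹ ≈4987.89 reaches it, so n = 21.

21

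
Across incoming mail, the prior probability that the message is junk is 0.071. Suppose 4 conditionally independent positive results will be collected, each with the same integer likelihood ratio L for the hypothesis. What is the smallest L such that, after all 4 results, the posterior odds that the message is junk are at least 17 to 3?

3

Prior odds = 0.071/0.929 = 71/929.
Target odds = 17/3.
Need L⁴ ≥ 17/3 ÷ (71/929) = 15793/213.
2⁴ = 16 < 15793/213 ≤ 81 = 3⁴, so L = 3.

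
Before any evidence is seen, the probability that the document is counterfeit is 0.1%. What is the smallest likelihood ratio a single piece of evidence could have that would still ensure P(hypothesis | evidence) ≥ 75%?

Prior odds = 0.001/0.999 = 1/999.
Target odds = 0.75/0.25 = 3.
Required Bayes factor = 3 ÷ (1/999) = 2997.

2997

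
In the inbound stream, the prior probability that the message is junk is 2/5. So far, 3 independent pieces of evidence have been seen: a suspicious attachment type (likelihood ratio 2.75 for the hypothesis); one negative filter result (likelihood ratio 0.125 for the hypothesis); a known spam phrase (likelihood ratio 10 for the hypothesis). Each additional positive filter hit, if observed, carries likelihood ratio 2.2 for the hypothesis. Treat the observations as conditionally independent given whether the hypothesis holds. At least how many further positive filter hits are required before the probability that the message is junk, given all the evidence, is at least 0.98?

Prior odds = 0.4/0.6 = 2/3.
Combined Bayes factor of the evidence already in hand = 2.75 × 0.125 × 10 = 3.4375.
Odds after that evidence = (2/3) × 3.4375 = 55/24.
Target odds = 0.98/0.02 = 49.
Need 2.2ⁿ ≥ 49 ÷ (55/24) = 1176/55.
2.2³ = 10.648 falls short of 1176/55 but 2.2⁴ = 23.4256 reaches it, so n = 4.

4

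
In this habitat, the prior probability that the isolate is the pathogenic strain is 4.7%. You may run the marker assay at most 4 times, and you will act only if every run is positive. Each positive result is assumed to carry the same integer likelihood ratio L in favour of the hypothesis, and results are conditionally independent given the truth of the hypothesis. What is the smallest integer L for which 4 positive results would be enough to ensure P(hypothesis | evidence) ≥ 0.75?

3

Prior odds = 0.047/0.953 = 47/953.
Target odds = 0.75/0.25 = 3.
Need L⁴ ≥ 3 ÷ (47/953) = 2859/47.
2⁴ = 16 < 2859/47 ≤ 81 = 3⁴, so L = 3.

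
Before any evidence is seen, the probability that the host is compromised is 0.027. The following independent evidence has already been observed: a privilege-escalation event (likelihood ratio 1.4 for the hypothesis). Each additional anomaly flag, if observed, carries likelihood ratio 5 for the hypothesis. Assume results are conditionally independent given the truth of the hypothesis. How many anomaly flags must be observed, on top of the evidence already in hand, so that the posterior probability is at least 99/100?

Prior odds = 0.027/0.973 = 27/973.
Bayes factor of the evidence already in hand = 1.4.
Odds after that evidence = (27/973) × 1.4 = 27/695.
Target odds = 0.99/0.01 = 99.
Need 5ⁿ ≥ 99 ÷ (27/695) = 7645/3.
5⁴ = 625 falls short of 7645/3 but 5⁵ = 3125 reaches it, so n = 5.

5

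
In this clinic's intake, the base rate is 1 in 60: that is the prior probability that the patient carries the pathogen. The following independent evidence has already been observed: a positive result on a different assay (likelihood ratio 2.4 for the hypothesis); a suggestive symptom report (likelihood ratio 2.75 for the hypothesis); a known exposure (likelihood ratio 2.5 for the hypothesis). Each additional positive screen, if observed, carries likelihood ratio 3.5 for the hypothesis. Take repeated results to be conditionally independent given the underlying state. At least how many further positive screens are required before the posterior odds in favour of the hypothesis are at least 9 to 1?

3

Prior odds = (1/60)/(59/60) = 1/59.
Combined Bayes factor of the evidence already in hand = 2.4 × 2.75 × 2.5 = 16.5.
Odds after that evidence = (1/59) × 16.5 = 33/118.
Target odds = 9.
Need 3.5ⁿ ≥ 9 ÷ (33/118) = 354/11.
3.5² = 12.25 falls short of 354/11 but 3.5³ = 42.875 reaches it, so n = 3.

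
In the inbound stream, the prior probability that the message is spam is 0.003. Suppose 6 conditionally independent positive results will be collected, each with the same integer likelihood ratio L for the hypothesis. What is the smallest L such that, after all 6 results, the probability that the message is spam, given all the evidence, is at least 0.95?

5

Prior odds = 0.003/0.997 = 3/997.
Target odds = 0.95/0.05 = 19.
Need L⁶ ≥ 19 ÷ (3/997) = 18943/3.
4⁶ = 4096 < 18943/3 ≤ 15625 = 5⁶, so L = 5.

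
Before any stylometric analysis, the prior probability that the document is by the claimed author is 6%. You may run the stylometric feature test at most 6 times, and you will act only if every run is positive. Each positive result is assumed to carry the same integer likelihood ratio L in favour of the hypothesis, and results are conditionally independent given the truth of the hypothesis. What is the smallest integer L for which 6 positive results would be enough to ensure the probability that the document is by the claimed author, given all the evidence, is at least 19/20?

Prior odds = 0.06/0.94 = 3/47.
Target odds = 0.95/0.05 = 19.
Need L⁶ ≥ 19 ÷ (3/47) = 893/3.
2⁶ = 64 < 893/3 ≤ 729 = 3⁶, so L = 3.

3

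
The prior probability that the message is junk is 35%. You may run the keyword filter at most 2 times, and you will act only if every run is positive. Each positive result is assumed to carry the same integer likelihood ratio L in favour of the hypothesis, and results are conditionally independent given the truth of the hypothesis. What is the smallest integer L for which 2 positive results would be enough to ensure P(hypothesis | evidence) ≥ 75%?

Prior odds = 0.35/0.65 = 7/13.
Target odds = 0.75/0.25 = 3.
Need L² ≥ 3 ÷ (7/13) = 39/7.
2² = 4 < 39/7 ≤ 9 = 3², so L = 3.

3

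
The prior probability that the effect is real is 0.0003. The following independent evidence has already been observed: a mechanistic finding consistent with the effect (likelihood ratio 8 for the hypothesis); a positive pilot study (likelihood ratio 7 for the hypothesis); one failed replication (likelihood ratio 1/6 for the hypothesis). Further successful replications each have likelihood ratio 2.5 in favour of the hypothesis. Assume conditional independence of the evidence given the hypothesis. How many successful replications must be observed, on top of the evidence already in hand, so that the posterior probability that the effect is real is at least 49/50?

11

Prior odds = 0.0003/0.9997 = 3/9997.
Combined Bayes factor of the evidence already in hand = 8 × 7 × (1/6) = 28/3.
Odds after that evidence = (3/9997) × 28/3 = 28/9997.
Target odds = 0.98/0.02 = 49.
Need 2.5ⁿ ≥ 49 ÷ (28/9997) = 17494.75.
2.5¹⁰ = 9765625/1024 falls short of 17494.75 but 2.5¹¹ = 48828125/2048 reaches it, so n = 11.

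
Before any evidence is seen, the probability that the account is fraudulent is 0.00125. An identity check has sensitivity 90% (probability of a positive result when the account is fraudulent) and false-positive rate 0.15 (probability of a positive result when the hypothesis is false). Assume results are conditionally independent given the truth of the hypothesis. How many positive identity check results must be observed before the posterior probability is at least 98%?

Prior odds: 0.00125 ÷ 0.99875 = 1/799.
Likelihood ratio of a positive result = 0.9/0.15 = 6.
Target posterior odds = 0.98/0.02 = 49.
Require 6ⁿ ≥ 49 ÷ (1/799) = 39151.
6⁵ = 7776 falls short of 39151 but 6⁶ = 46656 reaches it, so n = 6.

6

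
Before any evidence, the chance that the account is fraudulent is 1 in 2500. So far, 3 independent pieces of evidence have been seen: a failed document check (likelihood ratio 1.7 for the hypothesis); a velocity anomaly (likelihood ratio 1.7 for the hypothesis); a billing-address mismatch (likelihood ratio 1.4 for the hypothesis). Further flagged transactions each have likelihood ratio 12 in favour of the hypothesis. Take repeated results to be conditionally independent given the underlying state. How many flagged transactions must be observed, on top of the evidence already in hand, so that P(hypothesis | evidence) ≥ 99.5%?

5

Prior odds = 0.0004/0.9996 = 1/2499.
Combined Bayes factor of the evidence already in hand = 1.7 × 1.7 × 1.4 = 4.046.
Odds after that evidence = (1/2499) × 4.046 = 17/10500.
Target odds = 0.995/0.005 = 199.
Need 12ⁿ ≥ 199 ÷ (17/10500) = 2089500/17.
12⁴ = 20736 falls short of 2089500/17 but 12⁵ = 248832 reaches it, so n = 5.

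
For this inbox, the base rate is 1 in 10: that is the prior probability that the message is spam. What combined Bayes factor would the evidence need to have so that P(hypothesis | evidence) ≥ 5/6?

Prior odds = 0.1/0.9 = 1/9.
Target odds = (5/6)/(1/6) = 5.
Required Bayes factor = 5 ÷ (1/9) = 45.

45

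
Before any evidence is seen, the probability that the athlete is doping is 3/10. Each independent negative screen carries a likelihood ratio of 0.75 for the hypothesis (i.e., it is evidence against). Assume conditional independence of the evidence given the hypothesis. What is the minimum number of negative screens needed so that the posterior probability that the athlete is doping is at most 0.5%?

16

Prior odds: 0.3 ÷ 0.7 = 3/7.
Likelihood ratio per negative screen = 0.75.
Target odds: 0.005 ÷ 0.995 = 1/199.
Need (3/7) × 0.75ⁿ ≤ 1/199, i.e. 0.75ⁿ ≤ 7/597.
0.75¹⁵ ≈0.0133635 is still above 7/597 but 0.75¹⁶ ≈0.0100226 is at or below it, so n = 16.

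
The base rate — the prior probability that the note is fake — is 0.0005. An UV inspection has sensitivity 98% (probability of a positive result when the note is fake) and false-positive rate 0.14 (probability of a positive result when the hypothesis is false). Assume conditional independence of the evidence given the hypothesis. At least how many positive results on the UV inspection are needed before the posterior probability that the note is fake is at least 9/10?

6

Prior odds: 0.0005 ÷ 0.9995 = 1/1999.
Likelihood ratio of a positive result = 0.98/0.14 = 7.
Target odds: 0.9 ÷ 0.1 = 9.
Require 7ⁿ ≥ 9 ÷ (1/1999) = 17991.
7⁵ = 16807 falls short of 17991 but 7⁶ = 117649 reaches it, so n = 6.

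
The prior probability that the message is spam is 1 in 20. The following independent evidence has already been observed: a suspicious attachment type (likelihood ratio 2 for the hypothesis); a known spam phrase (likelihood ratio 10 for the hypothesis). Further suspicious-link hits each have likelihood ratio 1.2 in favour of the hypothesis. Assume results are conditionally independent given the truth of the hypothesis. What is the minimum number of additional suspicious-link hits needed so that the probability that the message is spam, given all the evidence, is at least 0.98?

Prior odds = 0.05/0.95 = 1/19.
Combined Bayes factor of the evidence already in hand = 2 × 10 = 20.
Odds after that evidence = (1/19) × 20 = 20/19.
Target odds = 0.98/0.02 = 49.
Need 1.2ⁿ ≥ 49 ÷ (20/19) = 46.55.
1.2²¹ ≈46.0051 falls short of 46.55 but 1.2²² ≈55.2061 reaches it, so n = 22.

22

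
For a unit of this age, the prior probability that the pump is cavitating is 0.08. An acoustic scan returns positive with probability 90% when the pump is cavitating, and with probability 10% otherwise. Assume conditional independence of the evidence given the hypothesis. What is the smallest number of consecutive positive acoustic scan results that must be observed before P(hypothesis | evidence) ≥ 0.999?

Prior odds = 0.08/0.92 = 2/23.
Likelihood ratio of a positive result = 0.9/0.1 = 9.
Target odds: 0.999 ÷ 0.001 = 999.
Require 9ⁿ ≥ 999 ÷ (2/23) = 11488.5.
9⁴ = 6561 falls short of 11488.5 but 9⁵ = 59049 reaches it, so n = 5.

5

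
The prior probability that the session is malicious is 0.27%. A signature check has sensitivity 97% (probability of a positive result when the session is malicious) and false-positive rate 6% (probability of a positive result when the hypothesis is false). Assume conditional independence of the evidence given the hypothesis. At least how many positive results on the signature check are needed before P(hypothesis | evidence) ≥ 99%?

Prior odds = 0.0027/0.9973 = 27/9973.
Likelihood ratio of a positive result = 0.97/0.06 = 97/6.
Target posterior odds = 0.99/0.01 = 99.
Require (97/6)ⁿ ≥ 99 ÷ (27/9973) = 109703/3.
(97/6)³ = 912673/216 falls short of 109703/3 but (97/6)⁴ = 88529281/1296 reaches it, so n = 4.

4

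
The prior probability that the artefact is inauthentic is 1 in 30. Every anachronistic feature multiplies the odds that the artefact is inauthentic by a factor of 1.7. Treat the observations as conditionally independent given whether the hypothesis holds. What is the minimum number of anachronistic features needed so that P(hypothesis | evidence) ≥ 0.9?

Prior odds = (1/30)/(29/30) = 1/29.
Likelihood ratio per anachronistic feature = 1.7.
Target odds: 0.9 ÷ 0.1 = 9.
Need (1/29) × 1.7ⁿ ≥ 9, i.e. 1.7ⁿ ≥ 261.
1.7¹⁰ ≈201.599 falls short of 261 but 1.7¹¹ ≈342.719 reaches it, so n = 11.

11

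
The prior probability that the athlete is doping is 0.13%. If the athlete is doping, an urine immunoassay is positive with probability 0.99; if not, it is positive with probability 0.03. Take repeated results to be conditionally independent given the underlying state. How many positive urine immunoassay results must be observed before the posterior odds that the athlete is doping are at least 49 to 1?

4

Prior odds = 0.0013/0.9987 = 13/9987.
Likelihood ratio of a positive = 0.99/0.03 = 33.
Target odds = 49.
Require 33ⁿ ≥ 49 ÷ (13/9987) = 489363/13.
33³ = 35937 falls short of 489363/13 but 33⁴ = 1185921 reaches it, so n = 4.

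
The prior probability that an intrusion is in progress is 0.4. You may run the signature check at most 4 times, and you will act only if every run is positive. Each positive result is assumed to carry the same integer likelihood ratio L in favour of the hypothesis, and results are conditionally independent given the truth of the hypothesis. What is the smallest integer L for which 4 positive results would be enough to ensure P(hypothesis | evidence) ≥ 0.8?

Prior odds = 0.4/0.6 = 2/3.
Target odds = 0.8/0.2 = 4.
Need L⁴ ≥ 4 ÷ (2/3) = 6.
1⁴ = 1 < 6 ≤ 16 = 2⁴, so L = 2.

2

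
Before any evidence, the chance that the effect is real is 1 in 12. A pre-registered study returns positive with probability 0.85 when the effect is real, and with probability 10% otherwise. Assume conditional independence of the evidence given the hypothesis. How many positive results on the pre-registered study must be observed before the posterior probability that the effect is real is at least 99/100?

Prior odds = (1/12)/(11/12) = 1/11.
Likelihood ratio of a positive result = 0.85/0.1 = 8.5.
Target posterior odds = 0.99/0.01 = 99.
Need (1/11) × 8.5ⁿ ≥ 99, i.e. 8.5ⁿ ≥ 1089.
8.5³ = 614.125 falls short of 1089 but 8.5⁴ = 5220.0625 reaches it, so n = 4.

4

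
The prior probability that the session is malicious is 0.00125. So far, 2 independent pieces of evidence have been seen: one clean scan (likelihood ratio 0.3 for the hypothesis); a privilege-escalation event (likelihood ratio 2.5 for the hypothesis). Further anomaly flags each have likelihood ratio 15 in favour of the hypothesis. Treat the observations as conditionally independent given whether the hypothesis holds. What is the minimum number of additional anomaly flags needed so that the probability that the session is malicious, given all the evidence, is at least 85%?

Prior odds = 0.00125/0.99875 = 1/799.
Combined Bayes factor of the evidence already in hand = 0.3 × 2.5 = 0.75.
Odds after that evidence = (1/799) × 0.75 = 3/3196.
Target odds = 0.85/0.15 = 17/3.
Need 15ⁿ ≥ 17/3 ÷ (3/3196) = 54332/9.
15³ = 3375 falls short of 54332/9 but 15⁴ = 50625 reaches it, so n = 4.

4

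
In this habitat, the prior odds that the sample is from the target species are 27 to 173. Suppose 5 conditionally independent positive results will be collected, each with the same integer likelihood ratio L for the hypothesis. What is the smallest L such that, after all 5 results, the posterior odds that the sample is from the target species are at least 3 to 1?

Prior odds = 27/173.
Target odds = 3.
Need L⁵ ≥ 3 ÷ (27/173) = 173/9.
1⁵ = 1 < 173/9 ≤ 32 = 2⁵, so L = 2.

2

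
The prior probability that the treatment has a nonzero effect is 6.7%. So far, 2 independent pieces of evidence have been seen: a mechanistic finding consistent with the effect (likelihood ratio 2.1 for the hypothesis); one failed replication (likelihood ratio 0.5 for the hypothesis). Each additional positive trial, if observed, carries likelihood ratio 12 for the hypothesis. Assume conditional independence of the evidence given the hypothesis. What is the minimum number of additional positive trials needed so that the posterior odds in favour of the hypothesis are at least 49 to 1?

Prior odds = 0.067/0.933 = 67/933.
Combined Bayes factor of the evidence already in hand = 2.1 × 0.5 = 1.05.
Odds after that evidence = (67/933) × 1.05 = 469/6220.
Target odds = 49.
Need 12ⁿ ≥ 49 ÷ (469/6220) = 43540/67.
12² = 144 falls short of 43540/67 but 12³ = 1728 reaches it, so n = 3.

3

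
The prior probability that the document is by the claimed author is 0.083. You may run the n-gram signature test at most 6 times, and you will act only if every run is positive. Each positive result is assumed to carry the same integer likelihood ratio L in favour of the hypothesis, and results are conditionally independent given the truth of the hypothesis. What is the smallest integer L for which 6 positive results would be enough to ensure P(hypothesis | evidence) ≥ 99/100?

4

Prior odds = 0.083/0.917 = 83/917.
Target odds = 0.99/0.01 = 99.
Need L⁶ ≥ 99 ÷ (83/917) = 90783/83.
3⁶ = 729 < 90783/83 ≤ 4096 = 4⁶, so L = 4.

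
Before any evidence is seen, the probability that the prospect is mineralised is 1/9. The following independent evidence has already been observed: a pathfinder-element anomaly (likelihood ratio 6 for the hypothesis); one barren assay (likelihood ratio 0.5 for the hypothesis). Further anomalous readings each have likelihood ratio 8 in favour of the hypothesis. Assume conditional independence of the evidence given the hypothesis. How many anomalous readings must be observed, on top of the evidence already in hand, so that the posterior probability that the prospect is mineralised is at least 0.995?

4

Prior odds = (1/9)/(8/9) = 0.125.
Combined Bayes factor of the evidence already in hand = 6 × 0.5 = 3.
Odds after that evidence = 0.125 × 3 = 0.375.
Target odds = 0.995/0.005 = 199.
Need 8ⁿ ≥ 199 ÷ 0.375 = 1592/3.
8³ = 512 falls short of 1592/3 but 8⁴ = 4096 reaches it, so n = 4.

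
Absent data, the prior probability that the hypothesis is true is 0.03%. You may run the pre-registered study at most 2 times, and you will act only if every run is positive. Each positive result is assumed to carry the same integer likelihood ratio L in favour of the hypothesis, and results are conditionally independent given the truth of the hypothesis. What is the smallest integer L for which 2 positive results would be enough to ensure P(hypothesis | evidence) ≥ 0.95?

252

Prior odds = 0.0003/0.9997 = 3/9997.
Target odds = 0.95/0.05 = 19.
Need L² ≥ 19 ÷ (3/9997) = 189943/3.
251² = 63001 < 189943/3 ≤ 63504 = 252², so L = 252.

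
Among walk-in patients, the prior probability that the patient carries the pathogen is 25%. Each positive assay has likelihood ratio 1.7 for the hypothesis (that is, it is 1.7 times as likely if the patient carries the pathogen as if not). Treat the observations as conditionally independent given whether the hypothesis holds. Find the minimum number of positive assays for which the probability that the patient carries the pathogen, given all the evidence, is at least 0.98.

Prior odds = 0.25/0.75 = 1/3.
Likelihood ratio per positive assay = 1.7.
Target odds: 0.98 ÷ 0.02 = 49.
Require 1.7ⁿ ≥ 49 ÷ (1/3) = 147.
1.7⁹ ≈118.588 falls short of 147 but 1.7¹⁰ ≈201.599 reaches it, so n = 10.

10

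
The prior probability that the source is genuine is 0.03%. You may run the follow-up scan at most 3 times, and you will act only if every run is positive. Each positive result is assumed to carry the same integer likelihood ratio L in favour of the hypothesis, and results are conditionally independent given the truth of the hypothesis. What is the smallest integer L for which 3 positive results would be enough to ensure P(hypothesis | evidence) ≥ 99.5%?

88

Prior odds = 0.0003/0.9997 = 3/9997.
Target odds = 0.995/0.005 = 199.
Need L³ ≥ 199 ÷ (3/9997) = 1989403/3.
87³ = 658503 < 1989403/3 ≤ 681472 = 88³, so L = 88.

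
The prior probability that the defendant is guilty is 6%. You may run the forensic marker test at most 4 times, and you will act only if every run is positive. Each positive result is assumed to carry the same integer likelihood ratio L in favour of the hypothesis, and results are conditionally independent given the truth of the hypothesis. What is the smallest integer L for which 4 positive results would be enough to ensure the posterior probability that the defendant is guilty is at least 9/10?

Prior odds = 0.06/0.94 = 3/47.
Target odds = 0.9/0.1 = 9.
Need L⁴ ≥ 9 ÷ (3/47) = 141.
3⁴ = 81 < 141 ≤ 256 = 4⁴, so L = 4.

4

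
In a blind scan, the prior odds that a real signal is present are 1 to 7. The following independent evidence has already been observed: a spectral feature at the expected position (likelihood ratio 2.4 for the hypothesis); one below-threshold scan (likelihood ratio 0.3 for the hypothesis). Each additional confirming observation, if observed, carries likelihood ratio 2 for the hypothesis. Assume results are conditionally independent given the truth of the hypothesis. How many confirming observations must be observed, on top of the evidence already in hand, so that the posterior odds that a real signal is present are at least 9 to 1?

7

Prior odds = 1/7.
Combined Bayes factor of the evidence already in hand = 2.4 × 0.3 = 0.72.
Odds after that evidence = (1/7) × 0.72 = 18/175.
Target odds = 9.
Need 2ⁿ ≥ 9 ÷ (18/175) = 87.5.
2⁶ = 64 falls short of 87.5 but 2⁷ = 128 reaches it, so n = 7.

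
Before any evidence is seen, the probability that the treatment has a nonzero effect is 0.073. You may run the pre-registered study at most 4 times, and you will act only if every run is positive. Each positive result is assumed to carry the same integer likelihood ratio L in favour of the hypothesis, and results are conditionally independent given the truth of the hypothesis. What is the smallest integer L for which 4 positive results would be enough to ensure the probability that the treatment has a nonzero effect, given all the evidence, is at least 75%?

Prior odds = 0.073/0.927 = 73/927.
Target odds = 0.75/0.25 = 3.
Need L⁴ ≥ 3 ÷ (73/927) = 2781/73.
2⁴ = 16 < 2781/73 ≤ 81 = 3⁴, so L = 3.

3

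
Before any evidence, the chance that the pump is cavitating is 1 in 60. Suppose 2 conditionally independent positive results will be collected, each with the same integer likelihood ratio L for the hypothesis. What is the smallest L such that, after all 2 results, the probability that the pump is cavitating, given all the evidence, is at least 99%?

77

Prior odds = (1/60)/(59/60) = 1/59.
Target odds = 0.99/0.01 = 99.
Need L² ≥ 99 ÷ (1/59) = 5841.
76² = 5776 < 5841 ≤ 5929 = 77², so L = 77.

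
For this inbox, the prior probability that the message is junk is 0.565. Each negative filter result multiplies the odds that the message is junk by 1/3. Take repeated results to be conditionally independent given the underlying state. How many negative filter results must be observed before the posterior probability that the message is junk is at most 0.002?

Prior odds: 0.565 ÷ 0.435 = 113/87.
Likelihood ratio per negative filter result = 1/3.
Target odds: 0.002 ÷ 0.998 = 1/499.
Require (1/3)ⁿ ≤ 1/499 ÷ (113/87) = 87/56387.
(1/3)⁵ = 1/243 is still above 87/56387 but (1/3)⁶ = 1/729 is at or below it, so n = 6.

6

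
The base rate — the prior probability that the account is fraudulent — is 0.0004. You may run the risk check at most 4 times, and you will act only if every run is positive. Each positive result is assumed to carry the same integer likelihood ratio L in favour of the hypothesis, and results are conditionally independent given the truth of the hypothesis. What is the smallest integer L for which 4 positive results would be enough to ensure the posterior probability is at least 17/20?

11

Prior odds = 0.0004/0.9996 = 1/2499.
Target odds = 0.85/0.15 = 17/3.
Need L⁴ ≥ 17/3 ÷ (1/2499) = 14161.
10⁴ = 10000 < 14161 ≤ 14641 = 11⁴, so L = 11.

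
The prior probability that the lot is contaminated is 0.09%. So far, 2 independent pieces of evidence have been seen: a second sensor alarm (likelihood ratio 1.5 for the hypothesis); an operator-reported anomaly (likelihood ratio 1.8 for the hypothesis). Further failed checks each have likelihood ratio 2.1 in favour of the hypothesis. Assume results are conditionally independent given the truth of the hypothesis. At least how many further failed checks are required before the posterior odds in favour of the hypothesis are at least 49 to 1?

Prior odds = 0.0009/0.9991 = 9/9991.
Combined Bayes factor of the evidence already in hand = 1.5 × 1.8 = 2.7.
Odds after that evidence = (9/9991) × 2.7 = 243/99910.
Target odds = 49.
Need 2.1ⁿ ≥ 49 ÷ (243/99910) = 4895590/243.
2.1¹³ ≈15447.2 falls short of 4895590/243 but 2.1¹⁴ ≈32439.2 reaches it, so n = 14.

14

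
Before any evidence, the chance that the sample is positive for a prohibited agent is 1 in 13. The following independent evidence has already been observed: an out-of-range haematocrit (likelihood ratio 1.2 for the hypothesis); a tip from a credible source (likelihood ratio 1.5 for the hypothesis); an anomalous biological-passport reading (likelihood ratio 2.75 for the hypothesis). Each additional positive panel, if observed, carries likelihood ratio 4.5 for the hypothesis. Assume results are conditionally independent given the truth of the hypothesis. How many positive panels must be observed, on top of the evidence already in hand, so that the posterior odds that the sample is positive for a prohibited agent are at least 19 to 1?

3

Prior odds = (1/13)/(12/13) = 1/12.
Combined Bayes factor of the evidence already in hand = 1.2 × 1.5 × 2.75 = 4.95.
Odds after that evidence = (1/12) × 4.95 = 0.4125.
Target odds = 19.
Need 4.5ⁿ ≥ 19 ÷ 0.4125 = 1520/33.
4.5² = 20.25 falls short of 1520/33 but 4.5³ = 91.125 reaches it, so n = 3.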